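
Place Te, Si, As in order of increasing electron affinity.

As < Si < Te

Si is in period 3, group 14; As is in period 4, group 15; Te is in period 5, group 16.
Adding an electron releases more energy for atoms nearer the top right (short of the noble gases).
These sit on a diagonal, where the across-period and down-group effects partly cancel.
Si > As: the two effects oppose for this pair; the down-group effect wins (134 vs 78 kJ/mol).
Te > Si: the two effects oppose for this pair; the across-period effect wins (190 vs 134 kJ/mol).
For reference (kJ/mol): Si 134, As 78, Te 190.
So from lowest to highest: As < Si < Te.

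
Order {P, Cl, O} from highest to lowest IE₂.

O > Cl > P

The second ionization energy removes an electron from the +1 ion. For each element: P⁺ still has 4 valence electrons; Cl⁺ still has 6 valence electrons; O⁺ still has 5 valence electrons.
All are still removing valence electrons, so compare the +1 ions as you would atoms: IE_2 generally rises across a period (higher Z_eff) and falls down a group (larger shell), subject to the usual subshell exceptions.
Valence configurations: P⁺ [Ne]3s²3p², Cl⁺ [Ne]3s²3p⁴, O⁺ [He]2s²2p³.
The numbers (kJ/mol): P 1907, Cl 2298, O 3388.
Hence IE_2: P < Cl < O.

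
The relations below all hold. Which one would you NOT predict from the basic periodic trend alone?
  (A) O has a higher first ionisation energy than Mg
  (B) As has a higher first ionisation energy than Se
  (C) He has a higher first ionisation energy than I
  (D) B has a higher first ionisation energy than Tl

The general trend: first ionisation energy increases across a period and decreases down a group.
(A) O (period 2, group 16) vs Mg (period 3, group 2): the stated order agrees with the simple trend.
(B) As (period 4, group 15) vs Se (period 4, group 16): the stated order contradicts the simple trend.
(C) He (period 1, group 18) vs I (period 5, group 17): the stated order agrees with the simple trend.
(D) B (period 2, group 13) vs Tl (period 6, group 13): the stated order agrees with the simple trend.
The exception is (B): Se (4p⁴) ionizes more easily than half-filled As (4p³).

(B)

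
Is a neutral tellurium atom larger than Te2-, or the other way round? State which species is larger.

Te2-

Forming Te2- adds 2 electrons to Te. More electron–electron repulsion in the same shell, with unchanged nuclear charge, lets the cloud expand.
An anion is larger than its parent atom: Te2- > Te.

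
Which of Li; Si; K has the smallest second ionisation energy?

Si

IE_2 is the cost of taking one more electron from the +1 cation: Li⁺ is the bare [He] core; Si⁺ still has 3 valence electrons; K⁺ is the bare [Ar] core.
Pulling an electron out of a noble-gas core costs far more than removing a remaining valence electron, so K and Li sit at the high end of IE_2.
Tabulated IE_2 (kJ/mol): Li 7298, Si 1577, K 3052.
Hence IE_2: Si < K < Li.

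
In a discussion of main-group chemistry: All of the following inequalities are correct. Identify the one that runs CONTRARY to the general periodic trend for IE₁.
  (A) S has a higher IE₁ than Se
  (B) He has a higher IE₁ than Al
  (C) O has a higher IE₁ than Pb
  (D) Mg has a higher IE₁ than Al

(D)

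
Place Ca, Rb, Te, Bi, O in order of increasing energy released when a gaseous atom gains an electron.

O is in period 2, group 16; Ca is in period 4, group 2; Rb is in period 5, group 1; Te is in period 5, group 16; Bi is in period 6, group 15.
Atoms with high Z_eff and room in the valence shell (especially the halogens) have the most exothermic electron affinities.
Neither a single period nor a single group — weigh both effects.
Rb > Ca: this pair runs against the simple trend — see the exception note.
Bi > Rb: period and group pull opposite ways; the across-period shift dominates (91 vs 47 kJ/mol).
O > Bi: relative to Bi, both the across-period and down-group shifts push O's electron affinity up.
Te > O: this pair runs against the simple trend — see the exception note.
Note the exception: Rb has a higher electron affinity than Ca, contrary to the simple trend — adding an electron to Ca (ns²) has to open a new, higher-energy np subshell, which is unfavourable.
Note the exception: Te has a higher electron affinity than O, contrary to the simple trend — O's compact 2p subshell gives strong electron–electron repulsion on the added electron.
Tabulated electron affinity (kJ/mol): O 141, Ca 2, Rb 47, Te 190, Bi 91.
So from lowest to highest: Ca < Rb < Bi < O < Te.

Ca < Rb < Bi < O < Te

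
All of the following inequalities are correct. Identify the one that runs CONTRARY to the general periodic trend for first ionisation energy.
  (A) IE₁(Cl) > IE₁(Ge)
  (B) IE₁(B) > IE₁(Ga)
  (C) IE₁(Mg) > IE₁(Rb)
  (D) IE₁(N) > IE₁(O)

(D)

The general trend: first ionisation energy increases across a period and decreases down a group.
(A) Cl (period 3, group 17) vs Ge (period 4, group 14): the stated order agrees with the simple trend.
(B) B (period 2, group 13) vs Ga (period 4, group 13): the stated order agrees with the simple trend.
(C) Mg (period 3, group 2) vs Rb (period 5, group 1): the stated order agrees with the simple trend.
(D) N (period 2, group 15) vs O (period 2, group 16): the stated order contradicts the simple trend.
The exception is (D): pairing an electron in O's 2p⁴ costs repulsion energy, so O ionizes more easily than half-filled N (2p³).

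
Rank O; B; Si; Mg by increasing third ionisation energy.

After 2 electrons have been removed, what remains? O²⁺ still has 4 valence electrons; B²⁺ still has 1 valence electron; Si²⁺ still has 2 valence electrons; Mg²⁺ is the bare [Ne] core.
Core electrons are held far more tightly than valence electrons, so Mg tops the IE_3 order.
Valence configurations: O²⁺ [He]2s²2p², B²⁺ [He]2s¹, Si²⁺ [Ne]3s².
Tabulated IE_3 (kJ/mol): O 5300, B 3660, Si 3232, Mg 7733.
Overall IE_3 order: Si < B < O < Mg.

Si < B < O < Mg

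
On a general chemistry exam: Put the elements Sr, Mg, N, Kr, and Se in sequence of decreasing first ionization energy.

N > Kr > Se > Mg > Sr

Removing the outermost electron gets harder across a period and easier down a group.
These span different periods and groups, so the two trends combine.
Mg > Sr: Mg sits above Sr in group 2, so the down-group effect alone puts Mg higher.
Se > Mg: the two effects oppose for this pair; the across-period effect wins (941 vs 738 kJ/mol).
Kr > Se: Kr lies to the right of Se in period 4, so the across-period effect alone puts Kr higher.
N > Kr: period and group pull opposite ways; the down-group shift dominates (1402 vs 1351 kJ/mol).
For reference (kJ/mol): N 1402, Mg 738, Se 941, Kr 1351, Sr 550.
So from highest to lowest: N > Kr > Se > Mg > Sr.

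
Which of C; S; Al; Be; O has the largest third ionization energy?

IE_3 is the cost of taking one more electron from the +2 cation: C²⁺ still has 2 valence electrons; S²⁺ still has 4 valence electrons; Al²⁺ still has 1 valence electron; Be²⁺ is the bare [He] core; O²⁺ still has 4 valence electrons.
Breaking into a closed-shell core is much more expensive than removing a leftover valence electron — Be has the largest IE_3 here.
Valence configurations: C²⁺ [He]2s², S²⁺ [Ne]3s²3p², Al²⁺ [Ne]3s¹, O²⁺ [He]2s²2p².
Approximate IE_3 values (kJ/mol): C 4620, S 3357, Al 2745, Be 14849, O 5300.
Putting it together, IE_3: Al < S < C < O < Be.

Be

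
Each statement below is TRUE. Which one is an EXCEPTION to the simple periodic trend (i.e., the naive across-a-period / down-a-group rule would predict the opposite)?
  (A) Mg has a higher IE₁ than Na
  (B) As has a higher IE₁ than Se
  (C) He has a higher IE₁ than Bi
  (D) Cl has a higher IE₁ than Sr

(B)

The general trend: IE₁ increases across a period and decreases down a group.
(A) Mg (period 3, group 2) vs Na (period 3, group 1): the stated order agrees with the simple trend.
(B) As (period 4, group 15) vs Se (period 4, group 16): the stated order contradicts the simple trend.
(C) He (period 1, group 18) vs Bi (period 6, group 15): the stated order agrees with the simple trend.
(D) Cl (period 3, group 17) vs Sr (period 5, group 2): the stated order agrees with the simple trend.
The exception is (B): Se (4p⁴) ionizes more easily than half-filled As (4p³).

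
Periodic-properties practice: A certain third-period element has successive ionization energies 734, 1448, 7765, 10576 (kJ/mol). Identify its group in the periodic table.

Look for the largest jump between consecutive ionization energies: IE3/IE2 ≈ 5.4, far larger than any earlier ratio.
That jump marks the point where a core electron is being removed. So the atom has 2 valence electrons.
A main-group element with 2 valence electrons is in group 2.

Group 2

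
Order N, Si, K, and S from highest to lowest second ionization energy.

IE_2 is the cost of taking one more electron from the +1 cation: N⁺ still has 4 valence electrons; Si⁺ still has 3 valence electrons; K⁺ is the bare [Ar] core; S⁺ still has 5 valence electrons.
Pulling an electron out of a noble-gas core costs far more than removing a remaining valence electron, so K sits at the high end of IE_2.
Valence configurations: N⁺ [He]2s²2p², Si⁺ [Ne]3s²3p¹, S⁺ [Ne]3s²3p³.
Approximate IE_2 values (kJ/mol): N 2856, Si 1577, K 3052, S 2252.
Hence IE_2: Si < S < N < K.

K, N, S, Si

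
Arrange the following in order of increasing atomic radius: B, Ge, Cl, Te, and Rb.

B < Cl < Ge < Te < Rb

B is in period 2, group 13; Cl is in period 3, group 17; Ge is in period 4, group 14; Rb is in period 5, group 1; Te is in period 5, group 16.
Moving right in a period, electrons are added to the same shell under a stronger nuclear pull, so atoms get smaller; moving down, a new shell is opened and atoms get larger.
Neither a single period nor a single group — weigh both effects.
Cl > B: period and group pull opposite ways; the down-group shift dominates (99 vs 85 pm).
Ge > Cl: both effects reinforce here, so Ge is clearly the larger of the two.
Te > Ge: period and group pull opposite ways; the down-group shift dominates (136 vs 121 pm).
Rb > Te: both are in period 5; the period trend gives Rb the larger value.
Approximate values (pm): B 85, Cl 99, Ge 121, Rb 210, Te 136.
So from smallest to largest: B < Cl < Ge < Te < Rb.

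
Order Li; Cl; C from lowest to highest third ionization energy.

Consider each +2 ion: Li²⁺ is already 1 electron into the core; Cl²⁺ still has 5 valence electrons; C²⁺ still has 2 valence electrons.
Pulling an electron out of a noble-gas core costs far more than removing a remaining valence electron, so Li sits at the high end of IE_3.
Valence configurations: Cl²⁺ [Ne]3s²3p³, C²⁺ [He]2s².
Approximate IE_3 values (kJ/mol): Li 11815, Cl 3822, C 4620.
Hence IE_3: Cl < C < Li.

Cl, C, Li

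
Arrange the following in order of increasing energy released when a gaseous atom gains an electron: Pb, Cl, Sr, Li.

Sr < Pb < Li < Cl

Li is in period 2, group 1; Cl is in period 3, group 17; Sr is in period 5, group 2; Pb is in period 6, group 14.
Adding an electron releases more energy for atoms nearer the top right (short of the noble gases).
Neither a single period nor a single group — weigh both effects.
Pb > Sr: the two effects oppose for this pair; the across-period effect wins (35 vs 5 kJ/mol).
Li > Pb: period and group pull opposite ways; the down-group shift dominates (60 vs 35 kJ/mol).
Cl > Li: period and group pull opposite ways; the across-period shift dominates (349 vs 60 kJ/mol).
For reference (kJ/mol): Li 60, Cl 349, Sr 5, Pb 35.
So from lowest to highest: Sr < Pb < Li < Cl.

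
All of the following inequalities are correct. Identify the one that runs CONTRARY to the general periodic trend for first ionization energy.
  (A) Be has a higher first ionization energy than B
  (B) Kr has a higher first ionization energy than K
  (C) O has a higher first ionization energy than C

The general trend: first ionization energy increases across a period and decreases down a group.
(A) Be (period 2, group 2) vs B (period 2, group 13): the stated order contradicts the simple trend.
(B) Kr (period 4, group 18) vs K (period 4, group 1): the stated order agrees with the simple trend.
(C) O (period 2, group 16) vs C (period 2, group 14): the stated order agrees with the simple trend.
The exception is (A): removing B's lone 2p electron is easier than breaking Be's filled 2s².

(A)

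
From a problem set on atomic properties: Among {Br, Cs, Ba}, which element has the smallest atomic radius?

Br is in period 4, group 17; Cs is in period 6, group 1; Ba is in period 6, group 2.
Radius decreases left→right (rising Z_eff, same n) and increases top→bottom (higher n).
Neither a single period nor a single group — weigh both effects.
Ba > Br: both effects reinforce here, so Ba is clearly the larger of the two.
Cs > Ba: both are in period 6; the period trend gives Cs the larger value.
Tabulated atomic radius (pm): Br 114, Cs 232, Ba 196.
The smallest atomic radius among these belongs to Br.

Br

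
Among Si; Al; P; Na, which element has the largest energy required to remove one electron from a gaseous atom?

P

Na is in period 3, group 1; Al is in period 3, group 13; Si is in period 3, group 14; P is in period 3, group 15.
First ionization energy rises across a period (greater Z_eff holds electrons more tightly) and falls down a group (valence electrons are farther from the nucleus).
All lie in period 3, so first ionization energy increases left to right.
The largest energy required to remove one electron from a gaseous atom among these belongs to P.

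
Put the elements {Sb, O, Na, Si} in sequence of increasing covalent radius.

O is in period 2, group 16; Na is in period 3, group 1; Si is in period 3, group 14; Sb is in period 5, group 15.
Radius decreases left→right (rising Z_eff, same n) and increases top→bottom (higher n).
Neither a single period nor a single group — weigh both effects.
Si > O: relative to O, both the across-period and down-group shifts push Si's atomic radius up.
Sb > Si: the two effects oppose for this pair; the down-group effect wins (140 vs 116 pm).
Na > Sb: the two effects oppose for this pair; the across-period effect wins (155 vs 140 pm).
Tabulated atomic radius (pm): O 63, Na 155, Si 116, Sb 140.
So from smallest to largest: O < Si < Sb < Na.

O, Si, Sb, Na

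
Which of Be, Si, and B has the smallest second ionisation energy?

Si

After 1 electron has been removed, what remains? Be⁺ still has 1 valence electron; Si⁺ still has 3 valence electrons; B⁺ still has 2 valence electrons.
All are still removing valence electrons, so compare the +1 ions as you would atoms: IE_2 generally rises across a period (higher Z_eff) and falls down a group (larger shell), subject to the usual subshell exceptions.
Valence configurations: Be⁺ [He]2s¹, Si⁺ [Ne]3s²3p¹, B⁺ [He]2s².
Tabulated IE_2 (kJ/mol): Be 1757, Si 1577, B 2427.
Overall IE_2 order: Si < Be < B.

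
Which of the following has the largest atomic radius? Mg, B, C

Mg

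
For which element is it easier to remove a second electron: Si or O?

The second ionization energy removes an electron from the +1 ion. For each element: Si⁺ still has 3 valence electrons; O⁺ still has 5 valence electrons.
All are still removing valence electrons, so compare the +1 ions as you would atoms: IE_2 generally rises across a period (higher Z_eff) and falls down a group (larger shell), subject to the usual subshell exceptions.
Valence configurations: Si⁺ [Ne]3s²3p¹, O⁺ [He]2s²2p³.
The numbers (kJ/mol): Si 1577, O 3388.
Overall IE_2 order: Si < O.

Si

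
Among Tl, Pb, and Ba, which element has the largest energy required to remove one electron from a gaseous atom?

Ba is in period 6, group 2; Tl is in period 6, group 13; Pb is in period 6, group 14.
Across a period the outer electron is held more tightly (higher IE₁); down a group it sits in a higher shell, more shielded, and comes off more easily.
All lie in period 6, so first ionization energy increases left to right.
The largest energy required to remove one electron from a gaseous atom among these belongs to Pb.

Pb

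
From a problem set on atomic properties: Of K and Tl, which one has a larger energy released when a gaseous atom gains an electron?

K

Atoms with high Z_eff and room in the valence shell (especially the halogens) have the most exothermic electron affinities.
These span different periods and groups, so the two trends combine.
K > Tl: the two effects oppose for this pair; the down-group effect wins (48 vs 19 kJ/mol).
Tabulated electron affinity (kJ/mol): K 48, Tl 19.
So K has the larger energy released when a gaseous atom gains an electron (K > Tl).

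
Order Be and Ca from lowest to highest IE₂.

Consider each +1 ion: Be⁺ still has 1 valence electron; Ca⁺ still has 1 valence electron.
All are still removing valence electrons, so compare the +1 ions as you would atoms: IE_2 generally rises across a period (higher Z_eff) and falls down a group (larger shell), subject to the usual subshell exceptions.
Valence configurations: Be⁺ [He]2s¹, Ca⁺ [Ar]4s¹.
Approximate IE_2 values (kJ/mol): Be 1757, Ca 1145.
Overall IE_2 order: Ca < Be.

Ca < Be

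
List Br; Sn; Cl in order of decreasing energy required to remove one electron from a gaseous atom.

Cl, Br, Sn

Cl is in period 3, group 17; Br is in period 4, group 17; Sn is in period 5, group 14.
Removing the outermost electron gets harder across a period and easier down a group.
Here both period and group differ, so the two effects have to be weighed against each other.
Br > Sn: both effects reinforce here, so Br is clearly the higher of the two.
Cl > Br: they share group 17; the group trend gives Cl the larger value.
Approximate values (kJ/mol): Cl 1251, Br 1140, Sn 709.
So from highest to lowest: Cl > Br > Sn.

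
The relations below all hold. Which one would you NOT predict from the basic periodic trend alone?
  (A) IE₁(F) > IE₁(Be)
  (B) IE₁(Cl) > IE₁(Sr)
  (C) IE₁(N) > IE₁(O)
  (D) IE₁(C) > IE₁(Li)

(C)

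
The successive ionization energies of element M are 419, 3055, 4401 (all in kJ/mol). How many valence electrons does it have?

Look for the largest jump between consecutive ionization energies: IE2/IE1 ≈ 7.3, far larger than any earlier ratio.
That jump marks the point where a core electron is being removed. So the atom has 1 valence electron.

1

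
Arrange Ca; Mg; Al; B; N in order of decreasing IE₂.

N > B > Al > Mg > Ca

Consider each +1 ion: Ca⁺ still has 1 valence electron; Mg⁺ still has 1 valence electron; Al⁺ still has 2 valence electrons; B⁺ still has 2 valence electrons; N⁺ still has 4 valence electrons.
All are still removing valence electrons, so compare the +1 ions as you would atoms: IE_2 generally rises across a period (higher Z_eff) and falls down a group (larger shell), subject to the usual subshell exceptions.
Valence configurations: Ca⁺ [Ar]4s¹, Mg⁺ [Ne]3s¹, Al⁺ [Ne]3s², B⁺ [He]2s², N⁺ [He]2s²2p².
The numbers (kJ/mol): Ca 1145, Mg 1451, Al 1817, B 2427, N 2856.
Putting it together, IE_2: Ca < Mg < Al < B < N.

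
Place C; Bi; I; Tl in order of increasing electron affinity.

Tl, Bi, C, I

C is in period 2, group 14; I is in period 5, group 17; Tl is in period 6, group 13; Bi is in period 6, group 15.
EA tends to increase across a period and decrease down a group, though the pattern is less regular than for IE or radius.
Here both period and group differ, so the two effects have to be weighed against each other.
Bi > Tl: both are in period 6; the period trend gives Bi the larger value.
C > Bi: period and group pull opposite ways; the down-group shift dominates (122 vs 91 kJ/mol).
I > C: period and group pull opposite ways; the across-period shift dominates (295 vs 122 kJ/mol).
For reference (kJ/mol): C 122, I 295, Tl 19, Bi 91.
So from lowest to highest: Tl < Bi < C < I.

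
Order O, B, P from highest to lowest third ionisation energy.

O > B > P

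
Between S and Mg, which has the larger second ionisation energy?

S

After 1 electron has been removed, what remains? S⁺ still has 5 valence electrons; Mg⁺ still has 1 valence electron.
All are still removing valence electrons, so compare the +1 ions as you would atoms: IE_2 generally rises across a period (higher Z_eff) and falls down a group (larger shell), subject to the usual subshell exceptions.
Valence configurations: S⁺ [Ne]3s²3p³, Mg⁺ [Ne]3s¹.
Tabulated IE_2 (kJ/mol): S 2252, Mg 1451.
So the second ionization energies run Mg < S.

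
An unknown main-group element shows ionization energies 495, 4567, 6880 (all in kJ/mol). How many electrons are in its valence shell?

1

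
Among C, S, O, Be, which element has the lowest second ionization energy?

After 1 electron has been removed, what remains? C⁺ still has 3 valence electrons; S⁺ still has 5 valence electrons; O⁺ still has 5 valence electrons; Be⁺ still has 1 valence electron.
All are still removing valence electrons, so compare the +1 ions as you would atoms: IE_2 generally rises across a period (higher Z_eff) and falls down a group (larger shell), subject to the usual subshell exceptions.
Valence configurations: C⁺ [He]2s²2p¹, S⁺ [Ne]3s²3p³, O⁺ [He]2s²2p³, Be⁺ [He]2s¹.
Approximate IE_2 values (kJ/mol): C 2353, S 2252, O 3388, Be 1757.
So the second ionization energies run Be < S < C < O.

Be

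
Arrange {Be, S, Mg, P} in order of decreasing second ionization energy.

S > P > Be > Mg

After 1 electron has been removed, what remains? Be⁺ still has 1 valence electron; S⁺ still has 5 valence electrons; Mg⁺ still has 1 valence electron; P⁺ still has 4 valence electrons.
All are still removing valence electrons, so compare the +1 ions as you would atoms: IE_2 generally rises across a period (higher Z_eff) and falls down a group (larger shell), subject to the usual subshell exceptions.
Valence configurations: Be⁺ [He]2s¹, S⁺ [Ne]3s²3p³, Mg⁺ [Ne]3s¹, P⁺ [Ne]3s²3p².
The numbers (kJ/mol): Be 1757, S 2252, Mg 1451, P 1907.
Putting it together, IE_2: Mg < Be < P < S.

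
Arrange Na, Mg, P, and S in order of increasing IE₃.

After 2 electrons have been removed, what remains? Na²⁺ is already 1 electron into the core; Mg²⁺ is the bare [Ne] core; P²⁺ still has 3 valence electrons; S²⁺ still has 4 valence electrons.
Core electrons are held far more tightly than valence electrons, so Na and Mg top the IE_3 order.
Valence configurations: P²⁺ [Ne]3s²3p¹, S²⁺ [Ne]3s²3p².
Approximate IE_3 values (kJ/mol): Na 6910, Mg 7733, P 2914, S 3357.
Overall IE_3 order: P < S < Na < Mg.

P, S, Na, Mg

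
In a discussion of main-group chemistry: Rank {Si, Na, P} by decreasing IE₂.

IE_2 is the cost of taking one more electron from the +1 cation: Si⁺ still has 3 valence electrons; Na⁺ is the bare [Ne] core; P⁺ still has 4 valence electrons.
Pulling an electron out of a noble-gas core costs far more than removing a remaining valence electron, so Na sits at the high end of IE_2.
Valence configurations: Si⁺ [Ne]3s²3p¹, P⁺ [Ne]3s²3p².
Tabulated IE_2 (kJ/mol): Si 1577, Na 4562, P 1907.
Overall IE_2 order: Si < P < Na.

Na, P, Si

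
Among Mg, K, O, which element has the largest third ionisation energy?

IE_3 is the cost of taking one more electron from the +2 cation: Mg²⁺ is the bare [Ne] core; K²⁺ is already 1 electron into the core; O²⁺ still has 4 valence electrons.
Usually core removal costs more than valence removal, but here the competition is close: a tightly held n=2 valence electron can cost more to remove than an n=3 core electron, so the actual values have to decide it.
Tabulated IE_3 (kJ/mol): Mg 7733, K 4420, O 5300.
Overall IE_3 order: K < O < Mg.

Mg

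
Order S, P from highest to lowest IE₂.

After 1 electron has been removed, what remains? S⁺ still has 5 valence electrons; P⁺ still has 4 valence electrons.
All are still removing valence electrons, so compare the +1 ions as you would atoms: IE_2 generally rises across a period (higher Z_eff) and falls down a group (larger shell), subject to the usual subshell exceptions.
Valence configurations: S⁺ [Ne]3s²3p³, P⁺ [Ne]3s²3p².
Approximate IE_2 values (kJ/mol): S 2252, P 1907.
So the second ionization energies run P < S.

S > P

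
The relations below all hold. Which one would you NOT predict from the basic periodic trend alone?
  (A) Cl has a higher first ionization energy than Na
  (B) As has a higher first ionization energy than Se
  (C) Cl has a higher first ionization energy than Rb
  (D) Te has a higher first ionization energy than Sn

The general trend: first ionization energy increases across a period and decreases down a group.
(A) Cl (period 3, group 17) vs Na (period 3, group 1): the stated order agrees with the simple trend.
(B) As (period 4, group 15) vs Se (period 4, group 16): the stated order contradicts the simple trend.
(C) Cl (period 3, group 17) vs Rb (period 5, group 1): the stated order agrees with the simple trend.
(D) Te (period 5, group 16) vs Sn (period 5, group 14): the stated order agrees with the simple trend.
The exception is (B): Se (4p⁴) ionizes more easily than half-filled As (4p³).

(B)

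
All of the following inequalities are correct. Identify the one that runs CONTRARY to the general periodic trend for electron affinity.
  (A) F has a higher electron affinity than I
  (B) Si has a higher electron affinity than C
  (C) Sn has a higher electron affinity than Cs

The general trend: electron affinity increases across a period and decreases down a group.
(A) F (period 2, group 17) vs I (period 5, group 17): the stated order agrees with the simple trend.
(B) Si (period 3, group 14) vs C (period 2, group 14): the stated order contradicts the simple trend.
(C) Sn (period 5, group 14) vs Cs (period 6, group 1): the stated order agrees with the simple trend.
The exception is (B): Si's larger, more diffuse 3p orbitals accept an added electron slightly more readily than C's compact 2p.

(B)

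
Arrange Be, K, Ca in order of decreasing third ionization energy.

The third ionization energy removes an electron from the +2 ion. For each element: Be²⁺ is the bare [He] core; K²⁺ is already 1 electron into the core; Ca²⁺ is the bare [Ar] core.
All of these are removing an electron from a noble-gas core or deeper; the smaller core (lower principal quantum number) is held far more tightly, and within a period the higher nuclear charge binds the same core more tightly.
Approximate IE_3 values (kJ/mol): Be 14849, K 4420, Ca 4912.
So the third ionization energies run K < Ca < Be.

Be, Ca, K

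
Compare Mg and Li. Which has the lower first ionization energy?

Li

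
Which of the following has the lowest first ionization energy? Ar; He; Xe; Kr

He is in period 1, group 18; Ar is in period 3, group 18; Kr is in period 4, group 18; Xe is in period 5, group 18.
First ionization energy rises across a period (greater Z_eff holds electrons more tightly) and falls down a group (valence electrons are farther from the nucleus).
All are in group 18, so first ionization energy increases up the group.
The lowest first ionization energy among these belongs to Xe.

Xe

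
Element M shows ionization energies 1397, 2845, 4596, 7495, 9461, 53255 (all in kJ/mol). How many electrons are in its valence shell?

Look for the largest jump between consecutive ionization energies: IE6/IE5 ≈ 5.6, far larger than any earlier ratio.
That jump marks the point where a core electron is being removed. So the atom has 5 valence electrons.

5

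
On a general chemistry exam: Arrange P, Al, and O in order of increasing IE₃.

The third ionization energy removes an electron from the +2 ion. For each element: P²⁺ still has 3 valence electrons; Al²⁺ still has 1 valence electron; O²⁺ still has 4 valence electrons.
All are still removing valence electrons, so compare the +2 ions as you would atoms: IE_3 generally rises across a period (higher Z_eff) and falls down a group (larger shell), subject to the usual subshell exceptions.
Valence configurations: P²⁺ [Ne]3s²3p¹, Al²⁺ [Ne]3s¹, O²⁺ [He]2s²2p².
The numbers (kJ/mol): P 2914, Al 2745, O 5300.
Putting it together, IE_3: Al < P < O.

Al < P < O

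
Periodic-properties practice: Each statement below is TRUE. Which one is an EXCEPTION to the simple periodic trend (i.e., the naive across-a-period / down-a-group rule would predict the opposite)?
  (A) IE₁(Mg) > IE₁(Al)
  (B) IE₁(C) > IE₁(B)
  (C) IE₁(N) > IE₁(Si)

The general trend: IE₁ increases across a period and decreases down a group.
(A) Mg (period 3, group 2) vs Al (period 3, group 13): the stated order contradicts the simple trend.
(B) C (period 2, group 14) vs B (period 2, group 13): the stated order agrees with the simple trend.
(C) N (period 2, group 15) vs Si (period 3, group 14): the stated order agrees with the simple trend.
The exception is (A): Al's single 3p electron is easier to remove than one from Mg's filled 3s².

(A)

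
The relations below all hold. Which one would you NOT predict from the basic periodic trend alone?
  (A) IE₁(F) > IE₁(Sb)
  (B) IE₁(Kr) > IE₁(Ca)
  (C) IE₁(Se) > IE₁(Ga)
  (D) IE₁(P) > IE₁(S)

(D)

The general trend: first ionization energy increases across a period and decreases down a group.
(A) F (period 2, group 17) vs Sb (period 5, group 15): the stated order agrees with the simple trend.
(B) Kr (period 4, group 18) vs Ca (period 4, group 2): the stated order agrees with the simple trend.
(C) Se (period 4, group 16) vs Ga (period 4, group 13): the stated order agrees with the simple trend.
(D) P (period 3, group 15) vs S (period 3, group 16): the stated order contradicts the simple trend.
The exception is (D): S (3p⁴) ionizes more easily than half-filled P (3p³) because the paired 3p electron in S is pushed out by e⁻–e⁻ repulsion.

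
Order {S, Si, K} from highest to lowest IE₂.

Consider each +1 ion: S⁺ still has 5 valence electrons; Si⁺ still has 3 valence electrons; K⁺ is the bare [Ar] core.
Breaking into a closed-shell core is much more expensive than removing a leftover valence electron — K has the largest IE_2 here.
Valence configurations: S⁺ [Ne]3s²3p³, Si⁺ [Ne]3s²3p¹.
The numbers (kJ/mol): S 2252, Si 1577, K 3052.
Hence IE_2: Si < S < K.

K > S > Si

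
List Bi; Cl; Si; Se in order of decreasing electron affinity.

Si is in period 3, group 14; Cl is in period 3, group 17; Se is in period 4, group 16; Bi is in period 6, group 15.
Atoms with high Z_eff and room in the valence shell (especially the halogens) have the most exothermic electron affinities.
Neither a single period nor a single group — weigh both effects.
Si > Bi: period and group pull opposite ways; the down-group shift dominates (134 vs 91 kJ/mol).
Se > Si: period and group pull opposite ways; the across-period shift dominates (195 vs 134 kJ/mol).
Cl > Se: both effects reinforce here, so Cl is clearly the higher of the two.
For reference (kJ/mol): Si 134, Cl 349, Se 195, Bi 91.
So from highest to lowest: Cl > Se > Si > Bi.

Cl > Se > Si > Bi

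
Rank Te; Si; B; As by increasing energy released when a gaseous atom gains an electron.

Atoms with high Z_eff and room in the valence shell (especially the halogens) have the most exothermic electron affinities.
These sit on a diagonal, where the across-period and down-group effects partly cancel.
As > B: the two effects oppose for this pair; the across-period effect wins (78 vs 27 kJ/mol).
Si > As: the two effects oppose for this pair; the down-group effect wins (134 vs 78 kJ/mol).
Te > Si: period and group pull opposite ways; the across-period shift dominates (190 vs 134 kJ/mol).
Approximate values (kJ/mol): B 27, Si 134, As 78, Te 190.
So from lowest to highest: B < As < Si < Te.

B, As, Si, Te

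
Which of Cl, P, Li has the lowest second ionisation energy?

P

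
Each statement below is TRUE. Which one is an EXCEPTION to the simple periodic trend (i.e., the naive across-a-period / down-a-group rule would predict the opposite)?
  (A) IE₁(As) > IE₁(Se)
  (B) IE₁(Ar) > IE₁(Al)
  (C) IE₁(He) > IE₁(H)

The general trend: IE₁ increases across a period and decreases down a group.
(A) As (period 4, group 15) vs Se (period 4, group 16): the stated order contradicts the simple trend.
(B) Ar (period 3, group 18) vs Al (period 3, group 13): the stated order agrees with the simple trend.
(C) He (period 1, group 18) vs H (period 1, group 1): the stated order agrees with the simple trend.
The exception is (A): Se (4p⁴) ionizes more easily than half-filled As (4p³).

(A)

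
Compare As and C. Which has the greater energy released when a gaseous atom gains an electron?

C

C is in period 2, group 14; As is in period 4, group 15.
Atoms with high Z_eff and room in the valence shell (especially the halogens) have the most exothermic electron affinities.
These span different periods and groups, so the two trends combine.
C > As: period and group pull opposite ways; the down-group shift dominates (122 vs 78 kJ/mol).
Tabulated electron affinity (kJ/mol): C 122, As 78.
So C has the greater energy released when a gaseous atom gains an electron (C > As).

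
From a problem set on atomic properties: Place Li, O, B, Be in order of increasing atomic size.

O < B < Be < Li

Li is in period 2, group 1; Be is in period 2, group 2; B is in period 2, group 13; O is in period 2, group 16.
Radius decreases left→right (rising Z_eff, same n) and increases top→bottom (higher n).
All lie in period 2, so atomic radius increases right to left.
So from smallest to largest: O < B < Be < Li.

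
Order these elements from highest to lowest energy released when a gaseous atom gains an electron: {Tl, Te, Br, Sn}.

Br > Te > Sn > Tl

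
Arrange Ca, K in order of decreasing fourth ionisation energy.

Ca > K

After 3 electrons have been removed, what remains? Ca³⁺ is already 1 electron into the core; K³⁺ is already 2 electrons into the core.
All of these are removing an electron from a noble-gas core or deeper; the smaller core (lower principal quantum number) is held far more tightly, and within a period the higher nuclear charge binds the same core more tightly.
Tabulated IE_4 (kJ/mol): Ca 6491, K 5877.
Putting it together, IE_4: K < Ca.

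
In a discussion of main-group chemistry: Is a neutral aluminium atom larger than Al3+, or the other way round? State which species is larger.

Forming Al3+ removes 3 electrons from Al. Fewer electrons for the same nuclear charge means less shielding and a higher Z_eff on the remaining electrons, and for main-group metals the entire outer shell is lost.
A cation is smaller than its parent atom: Al3+ < Al.

Al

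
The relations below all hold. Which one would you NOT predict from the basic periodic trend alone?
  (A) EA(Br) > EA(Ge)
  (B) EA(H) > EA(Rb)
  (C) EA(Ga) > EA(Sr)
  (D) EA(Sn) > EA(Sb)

(D)

The general trend: electron affinity increases across a period and decreases down a group.
(A) Br (period 4, group 17) vs Ge (period 4, group 14): the stated order agrees with the simple trend.
(B) H (period 1, group 1) vs Rb (period 5, group 1): the stated order agrees with the simple trend.
(C) Ga (period 4, group 13) vs Sr (period 5, group 2): the stated order agrees with the simple trend.
(D) Sn (period 5, group 14) vs Sb (period 5, group 15): the stated order contradicts the simple trend.
The exception is (D): adding an electron to Sb's half-filled 5p³ is unfavourable, so Sn has the more exothermic EA.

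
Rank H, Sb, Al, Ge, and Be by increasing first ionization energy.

Al < Ge < Sb < Be < H

IE₁ increases left→right with effective nuclear charge and decreases top→bottom as the valence shell moves farther out.
These sit on a diagonal, where the across-period and down-group effects partly cancel.
Ge > Al: period and group pull opposite ways; the across-period shift dominates (762 vs 578 kJ/mol).
Sb > Ge: the two effects oppose for this pair; the across-period effect wins (831 vs 762 kJ/mol).
Be > Sb: period and group pull opposite ways; the down-group shift dominates (900 vs 831 kJ/mol).
H > Be: period and group pull opposite ways; the down-group shift dominates (1312 vs 900 kJ/mol).
Approximate values (kJ/mol): H 1312, Be 900, Al 578, Ge 762, Sb 831.
So from lowest to highest: Al < Ge < Sb < Be < H.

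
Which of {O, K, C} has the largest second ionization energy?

O

Consider each +1 ion: O⁺ still has 5 valence electrons; K⁺ is the bare [Ar] core; C⁺ still has 3 valence electrons.
Usually core removal costs more than valence removal, but here the competition is close: a tightly held n=2 valence electron can cost more to remove than an n=3 core electron, so the actual values have to decide it.
Valence configurations: O⁺ [He]2s²2p³, C⁺ [He]2s²2p¹.
Approximate IE_2 values (kJ/mol): O 3388, K 3052, C 2353.
Putting it together, IE_2: C < K < O.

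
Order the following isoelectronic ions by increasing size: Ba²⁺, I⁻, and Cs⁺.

Ba²⁺ < Cs⁺ < I⁻

All of these have 54 electrons, so size is governed by nuclear charge alone: the more protons, the stronger the pull on the same electron cloud, and the smaller the ion.
Nuclear charges: Ba²⁺ (Z=56), Cs⁺ (Z=55), I⁻ (Z=53).
Smallest to largest: Ba²⁺ < Cs⁺ < I⁻.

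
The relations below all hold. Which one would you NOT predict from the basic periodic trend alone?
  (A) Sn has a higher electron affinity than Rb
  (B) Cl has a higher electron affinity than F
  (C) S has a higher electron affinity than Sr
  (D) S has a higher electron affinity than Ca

(B)

The general trend: electron affinity increases across a period and decreases down a group.
(A) Sn (period 5, group 14) vs Rb (period 5, group 1): the stated order agrees with the simple trend.
(B) Cl (period 3, group 17) vs F (period 2, group 17): the stated order contradicts the simple trend.
(C) S (period 3, group 16) vs Sr (period 5, group 2): the stated order agrees with the simple trend.
(D) S (period 3, group 16) vs Ca (period 4, group 2): the stated order agrees with the simple trend.
The exception is (B): F's small 2p subshell makes the incoming electron feel strong e⁻–e⁻ repulsion, so Cl actually releases more energy on gaining an electron.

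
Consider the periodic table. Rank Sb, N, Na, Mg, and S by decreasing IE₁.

N > S > Sb > Mg > Na

First ionization energy rises across a period (greater Z_eff holds electrons more tightly) and falls down a group (valence electrons are farther from the nucleus).
Here both period and group differ, so the two effects have to be weighed against each other.
Mg > Na: both are in period 3; the period trend gives Mg the larger value.
Sb > Mg: the two effects oppose for this pair; the across-period effect wins (831 vs 738 kJ/mol).
S > Sb: both effects reinforce here, so S is clearly the higher of the two.
N > S: the two effects oppose for this pair; the down-group effect wins (1402 vs 1000 kJ/mol).
For reference (kJ/mol): N 1402, Na 496, Mg 738, S 1000, Sb 831.
So from highest to lowest: N > S > Sb > Mg > Na.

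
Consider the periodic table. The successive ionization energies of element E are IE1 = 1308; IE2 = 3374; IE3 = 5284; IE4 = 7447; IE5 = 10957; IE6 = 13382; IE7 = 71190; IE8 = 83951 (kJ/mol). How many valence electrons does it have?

Look for the largest jump between consecutive ionization energies: IE7/IE6 ≈ 5.3, far larger than any earlier ratio.
That jump marks the point where a core electron is being removed. So the atom has 6 valence electrons.

6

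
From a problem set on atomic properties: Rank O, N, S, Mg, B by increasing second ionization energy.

After 1 electron has been removed, what remains? O⁺ still has 5 valence electrons; N⁺ still has 4 valence electrons; S⁺ still has 5 valence electrons; Mg⁺ still has 1 valence electron; B⁺ still has 2 valence electrons.
All are still removing valence electrons, so compare the +1 ions as you would atoms: IE_2 generally rises across a period (higher Z_eff) and falls down a group (larger shell), subject to the usual subshell exceptions.
Valence configurations: O⁺ [He]2s²2p³, N⁺ [He]2s²2p², S⁺ [Ne]3s²3p³, Mg⁺ [Ne]3s¹, B⁺ [He]2s².
Tabulated IE_2 (kJ/mol): O 3388, N 2856, S 2252, Mg 1451, B 2427.
Hence IE_2: Mg < S < B < N < O.

Mg, S, B, N, O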